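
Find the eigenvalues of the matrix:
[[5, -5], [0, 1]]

Characteristic equation: det(A - λI) = 0
λ² - (trace)λ + (det) = 0
trace = 5 + 1 = 6, det = (5)(1) - (-5)(0) = 5
λ² - (6)λ + (5) = 0
λ = (6 ± √((6)² - 4·(5))) / 2 = (6 ± √16) / 2
Solving: λ = 1, 5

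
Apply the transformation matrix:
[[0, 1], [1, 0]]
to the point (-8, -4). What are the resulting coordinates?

Matrix multiplication:
[[0, 1], [1, 0]] × [-8, -4]ᵀ
= [(0)(-8) + (1)(-4), (1)(-8) + (0)(-4)]ᵀ
= [-4, -8]ᵀ
Result: (-4, -8)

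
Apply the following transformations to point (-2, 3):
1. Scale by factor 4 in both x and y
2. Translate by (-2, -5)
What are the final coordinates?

Step 1: Scale (-2, 3) by 4 → (-8, 12)
Step 2: Translate by (-2, -5) → (-10, 7)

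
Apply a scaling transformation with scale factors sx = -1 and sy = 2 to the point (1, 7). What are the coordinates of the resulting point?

Scaling matrix:
[[-1, 0], [0, 2]]
Result: (1 × -1, 7 × 2) = (-1, 14)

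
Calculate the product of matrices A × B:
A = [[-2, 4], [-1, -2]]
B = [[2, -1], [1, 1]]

Matrix multiplication:
C[0][0] = -2×2 + 4×1 = 0
C[0][1] = -2×-1 + 4×1 = 6
C[1][0] = -1×2 + -2×1 = -4
C[1][1] = -1×-1 + -2×1 = -1
Result: [[0, 6], [-4, -1]]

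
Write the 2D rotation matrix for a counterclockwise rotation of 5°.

Rotation matrix formula: [[cos θ, -sin θ], [sin θ, cos θ]]
For θ = 5°:
cos(5°) = 0.9962
sin(5°) = 0.0872
Result: [[0.9962, -0.0872], [0.0872, 0.9962]]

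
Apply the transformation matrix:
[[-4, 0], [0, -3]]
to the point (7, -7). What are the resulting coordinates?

Matrix multiplication:
[[-4, 0], [0, -3]] × [7, -7]ᵀ
= [(-4)(7) + (0)(-7), (0)(7) + (-3)(-7)]ᵀ
= [-28, 21]ᵀ
Result: (-28, 21)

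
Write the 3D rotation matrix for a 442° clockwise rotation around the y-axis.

Rotation matrix for clockwise 442° around y-axis:
A clockwise rotation by 442° is a counterclockwise rotation by -442°.
cos(-442°) = 0.1392, sin(-442°) = -0.9903
Result: [[0.1392, 0, -0.9903], [0, 1, 0], [0.9903, 0, 0.1392]]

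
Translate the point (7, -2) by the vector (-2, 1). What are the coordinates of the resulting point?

Translation by (-2, 1) (homogeneous matrix [[1, 0, -2], [0, 1, 1], [0, 0, 1]]):
x' = 7 + -2 = 5
y' = -2 + 1 = -1
Result: (5, -1)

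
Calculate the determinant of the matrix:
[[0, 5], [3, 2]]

For a 2×2 matrix [[a, b], [c, d]], det = ad - bc
det = (0)(2) - (5)(3) = 0 - 15 = -15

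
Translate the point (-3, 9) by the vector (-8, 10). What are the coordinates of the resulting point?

Translation by (-8, 10) (homogeneous matrix [[1, 0, -8], [0, 1, 10], [0, 0, 1]]):
x' = -3 + -8 = -11
y' = 9 + 10 = 19
Result: (-11, 19)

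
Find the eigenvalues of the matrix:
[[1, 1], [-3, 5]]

Characteristic equation: det(A - λI) = 0
λ² - (trace)λ + (det) = 0
trace = 1 + 5 = 6, det = (1)(5) - (1)(-3) = 8
λ² - (6)λ + (8) = 0
λ = (6 ± √((6)² - 4·(8))) / 2 = (6 ± √4) / 2
Solving: λ = 2, 4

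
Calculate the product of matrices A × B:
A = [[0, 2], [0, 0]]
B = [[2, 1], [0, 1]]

Matrix multiplication:
C[0][0] = 0×2 + 2×0 = 0
C[0][1] = 0×1 + 2×1 = 2
C[1][0] = 0×2 + 0×0 = 0
C[1][1] = 0×1 + 0×1 = 0
Result: [[0, 2], [0, 0]]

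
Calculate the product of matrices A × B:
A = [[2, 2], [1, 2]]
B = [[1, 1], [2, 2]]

Matrix multiplication:
C[0][0] = 2×1 + 2×2 = 6
C[0][1] = 2×1 + 2×2 = 6
C[1][0] = 1×1 + 2×2 = 5
C[1][1] = 1×1 + 2×2 = 5
Result: [[6, 6], [5, 5]]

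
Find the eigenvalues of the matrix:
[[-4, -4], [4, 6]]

Characteristic equation: det(A - λI) = 0
λ² - (trace)λ + (det) = 0
trace = -4 + 6 = 2, det = (-4)(6) - (-4)(4) = -8
λ² - (2)λ + (-8) = 0
λ = (2 ± √((2)² - 4·(-8))) / 2 = (2 ± √36) / 2
Solving: λ = -2, 4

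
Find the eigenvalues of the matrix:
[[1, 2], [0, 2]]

Characteristic equation: det(A - λI) = 0
λ² - (trace)λ + (det) = 0
trace = 1 + 2 = 3, det = (1)(2) - (2)(0) = 2
λ² - (3)λ + (2) = 0
λ = (3 ± √((3)² - 4·(2))) / 2 = (3 ± √1) / 2
Solving: λ = 1, 2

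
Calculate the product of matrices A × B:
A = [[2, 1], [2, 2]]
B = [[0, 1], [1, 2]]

Matrix multiplication:
C[0][0] = 2×0 + 1×1 = 1
C[0][1] = 2×1 + 1×2 = 4
C[1][0] = 2×0 + 2×1 = 2
C[1][1] = 2×1 + 2×2 = 6
Result: [[1, 4], [2, 6]]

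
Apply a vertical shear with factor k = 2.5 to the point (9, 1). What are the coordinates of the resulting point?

Shear matrix for vertical shear with factor k = 2.5:
[[1, 0], [2.50, 1]]
Result: (9, 1) → (9, 23.5)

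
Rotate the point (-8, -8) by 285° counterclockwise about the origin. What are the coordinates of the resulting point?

Rotation matrix for 285°: [[cos 285°, -sin 285°], [sin 285°, cos 285°]] ≈ [[0.258819, 0.965926], [-0.965926, 0.258819]]
[[0.258819, 0.965926], [-0.965926, 0.258819]] × [-8, -8]ᵀ ≈ [-9.7980, 5.6569]ᵀ
Result: (-9.7980, 5.6569)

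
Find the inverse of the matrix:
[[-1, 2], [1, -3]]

For [[a,b],[c,d]], inverse = (1/det)·[[d,-b],[-c,a]]
det = (-1)(-3) - (2)(1) = 3 - 2 = 1
Inverse = [[-3, -2], [-1, -1]]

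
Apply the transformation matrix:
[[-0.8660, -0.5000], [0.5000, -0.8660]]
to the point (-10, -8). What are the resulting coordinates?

Matrix multiplication:
[[-0.8660, -0.5000], [0.5000, -0.8660]] × [-10, -8]ᵀ
= [(-0.8660)(-10) + (-0.5000)(-8), (0.5000)(-10) + (-0.8660)(-8)]ᵀ
= [12.6600, 1.9280]ᵀ
Result: (12.6600, 1.9280)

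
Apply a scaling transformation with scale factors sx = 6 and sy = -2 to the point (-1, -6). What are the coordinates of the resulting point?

Scaling matrix:
[[6, 0], [0, -2]]
Result: (-1 × 6, -6 × -2) = (-6, 12)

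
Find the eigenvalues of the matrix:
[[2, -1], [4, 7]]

Characteristic equation: det(A - λI) = 0
λ² - (trace)λ + (det) = 0
trace = 2 + 7 = 9, det = (2)(7) - (-1)(4) = 18
λ² - (9)λ + (18) = 0
λ = (9 ± √((9)² - 4·(18))) / 2 = (9 ± √9) / 2
Solving: λ = 3, 6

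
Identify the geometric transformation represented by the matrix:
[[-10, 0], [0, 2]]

This matrix represents: non-uniform scaling by sx = -10, sy = 2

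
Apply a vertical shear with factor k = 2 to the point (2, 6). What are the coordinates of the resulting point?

Shear matrix for vertical shear with factor k = 2:
[[1, 0], [2, 1]]
Result: (2, 6) → (2, 10)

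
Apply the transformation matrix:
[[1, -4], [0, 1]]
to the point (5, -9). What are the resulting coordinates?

Matrix multiplication:
[[1, -4], [0, 1]] × [5, -9]ᵀ
= [(1)(5) + (-4)(-9), (0)(5) + (1)(-9)]ᵀ
= [41, -9]ᵀ
Result: (41, -9)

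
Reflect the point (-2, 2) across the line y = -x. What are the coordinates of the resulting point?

Reflection across line y = -x: (-2, 2) → (-2, 2)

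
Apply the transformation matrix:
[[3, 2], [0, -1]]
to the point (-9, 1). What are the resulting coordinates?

Matrix multiplication:
[[3, 2], [0, -1]] × [-9, 1]ᵀ
= [(3)(-9) + (2)(1), (0)(-9) + (-1)(1)]ᵀ
= [-25, -1]ᵀ
Result: (-25, -1)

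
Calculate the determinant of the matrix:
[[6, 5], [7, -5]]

For a 2×2 matrix [[a, b], [c, d]], det = ad - bc
det = (6)(-5) - (5)(7) = -30 - 35 = -65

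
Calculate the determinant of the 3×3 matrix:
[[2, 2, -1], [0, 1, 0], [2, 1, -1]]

Expansion along first row:
det = 2·det([[1,0],[1,-1]]) - 2·det([[0,0],[2,-1]]) + -1·det([[0,1],[2,1]])
    = 2·(1·-1 - 0·1) - 2·(0·-1 - 0·2) + -1·(0·1 - 1·2)
    = 2·-1 - 2·0 + -1·-2
    = -2 + 0 + 2 = 0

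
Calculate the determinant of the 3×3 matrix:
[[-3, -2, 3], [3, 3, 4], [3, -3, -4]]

Expansion along first row:
det = -3·det([[3,4],[-3,-4]]) - -2·det([[3,4],[3,-4]]) + 3·det([[3,3],[3,-3]])
    = -3·(3·-4 - 4·-3) - -2·(3·-4 - 4·3) + 3·(3·-3 - 3·3)
    = -3·0 - -2·-24 + 3·-18
    = 0 + -48 + -54 = -102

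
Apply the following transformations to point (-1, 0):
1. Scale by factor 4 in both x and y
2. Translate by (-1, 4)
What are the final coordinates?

Step 1: Scale (-1, 0) by 4 → (-4, 0)
Step 2: Translate by (-1, 4) → (-5, 4)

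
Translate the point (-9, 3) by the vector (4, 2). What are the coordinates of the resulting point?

Translation by (4, 2) (homogeneous matrix [[1, 0, 4], [0, 1, 2], [0, 0, 1]]):
x' = -9 + 4 = -5
y' = 3 + 2 = 5
Result: (-5, 5)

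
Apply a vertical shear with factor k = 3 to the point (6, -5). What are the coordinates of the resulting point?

Shear matrix for vertical shear with factor k = 3:
[[1, 0], [3, 1]]
Result: (6, -5) → (6, 13)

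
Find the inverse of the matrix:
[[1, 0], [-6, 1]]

For [[a,b],[c,d]], inverse = (1/det)·[[d,-b],[-c,a]]
det = (1)(1) - (0)(-6) = 1 - 0 = 1
Inverse = [[1, 0], [6, 1]]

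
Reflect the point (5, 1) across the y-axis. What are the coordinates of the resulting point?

Reflection across y-axis: (5, 1) → (-5, 1)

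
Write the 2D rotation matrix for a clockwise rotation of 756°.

Rotation matrix formula: [[cos θ, -sin θ], [sin θ, cos θ]]
A clockwise rotation by 756° is equivalent to a counterclockwise rotation by -756°.
For θ = -756°:
cos(-756°) = 0.8090
sin(-756°) = -0.5878
Result: [[0.8090, 0.5878], [-0.5878, 0.8090]]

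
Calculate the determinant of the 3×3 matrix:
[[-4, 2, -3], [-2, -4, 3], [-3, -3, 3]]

Expansion along first row:
det = -4·det([[-4,3],[-3,3]]) - 2·det([[-2,3],[-3,3]]) + -3·det([[-2,-4],[-3,-3]])
    = -4·(-4·3 - 3·-3) - 2·(-2·3 - 3·-3) + -3·(-2·-3 - -4·-3)
    = -4·-3 - 2·3 + -3·-6
    = 12 + -6 + 18 = 24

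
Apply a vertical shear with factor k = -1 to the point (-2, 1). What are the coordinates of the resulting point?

Shear matrix for vertical shear with factor k = -1:
[[1, 0], [-1, 1]]
Result: (-2, 1) → (-2, 3)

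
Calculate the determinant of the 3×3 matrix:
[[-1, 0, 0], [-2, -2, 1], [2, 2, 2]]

Expansion along first row:
det = -1·det([[-2,1],[2,2]]) - 0·det([[-2,1],[2,2]]) + 0·det([[-2,-2],[2,2]])
    = -1·(-2·2 - 1·2) - 0·(-2·2 - 1·2) + 0·(-2·2 - -2·2)
    = -1·-6 - 0·-6 + 0·0
    = 6 + 0 + 0 = 6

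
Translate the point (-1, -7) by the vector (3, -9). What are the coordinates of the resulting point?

Translation by (3, -9) (homogeneous matrix [[1, 0, 3], [0, 1, -9], [0, 0, 1]]):
x' = -1 + 3 = 2
y' = -7 + -9 = -16
Result: (2, -16)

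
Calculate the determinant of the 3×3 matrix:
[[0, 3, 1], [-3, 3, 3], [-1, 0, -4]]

Expansion along first row:
det = 0·det([[3,3],[0,-4]]) - 3·det([[-3,3],[-1,-4]]) + 1·det([[-3,3],[-1,0]])
    = 0·(3·-4 - 3·0) - 3·(-3·-4 - 3·-1) + 1·(-3·0 - 3·-1)
    = 0·-12 - 3·15 + 1·3
    = 0 + -45 + 3 = -42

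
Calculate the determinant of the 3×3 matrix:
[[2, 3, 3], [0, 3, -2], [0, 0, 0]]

Expansion along first row:
det = 2·det([[3,-2],[0,0]]) - 3·det([[0,-2],[0,0]]) + 3·det([[0,3],[0,0]])
    = 2·(3·0 - -2·0) - 3·(0·0 - -2·0) + 3·(0·0 - 3·0)
    = 2·0 - 3·0 + 3·0
    = 0 + 0 + 0 = 0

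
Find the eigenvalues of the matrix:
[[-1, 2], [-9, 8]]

Characteristic equation: det(A - λI) = 0
λ² - (trace)λ + (det) = 0
trace = -1 + 8 = 7, det = (-1)(8) - (2)(-9) = 10
λ² - (7)λ + (10) = 0
λ = (7 ± √((7)² - 4·(10))) / 2 = (7 ± √9) / 2
Solving: λ = 2, 5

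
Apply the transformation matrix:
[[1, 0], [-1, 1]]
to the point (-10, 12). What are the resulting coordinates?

Matrix multiplication:
[[1, 0], [-1, 1]] × [-10, 12]ᵀ
= [(1)(-10) + (0)(12), (-1)(-10) + (1)(12)]ᵀ
= [-10, 22]ᵀ
Result: (-10, 22)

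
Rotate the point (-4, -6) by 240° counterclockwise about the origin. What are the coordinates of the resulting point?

Rotation matrix for 240°: [[cos 240°, -sin 240°], [sin 240°, cos 240°]] ≈ [[-0.500000, 0.866025], [-0.866025, -0.500000]]
[[-0.500000, 0.866025], [-0.866025, -0.500000]] × [-4, -6]ᵀ ≈ [-3.1962, 6.4641]ᵀ
Result: (-3.1962, 6.4641)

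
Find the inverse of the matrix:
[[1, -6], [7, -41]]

For [[a,b],[c,d]], inverse = (1/det)·[[d,-b],[-c,a]]
det = (1)(-41) - (-6)(7) = -41 - -42 = 1
Inverse = [[-41, 6], [-7, 1]]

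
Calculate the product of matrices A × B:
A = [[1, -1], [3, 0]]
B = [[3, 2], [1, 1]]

Matrix multiplication:
C[0][0] = 1×3 + -1×1 = 2
C[0][1] = 1×2 + -1×1 = 1
C[1][0] = 3×3 + 0×1 = 9
C[1][1] = 3×2 + 0×1 = 6
Result: [[2, 1], [9, 6]]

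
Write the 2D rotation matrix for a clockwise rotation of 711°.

Rotation matrix formula: [[cos θ, -sin θ], [sin θ, cos θ]]
A clockwise rotation by 711° is equivalent to a counterclockwise rotation by -711°.
For θ = -711°:
cos(-711°) = 0.9877
sin(-711°) = 0.1564
Result: [[0.9877, -0.1564], [0.1564, 0.9877]]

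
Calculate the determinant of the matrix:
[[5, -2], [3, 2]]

For a 2×2 matrix [[a, b], [c, d]], det = ad - bc
det = (5)(2) - (-2)(3) = 10 - -6 = 16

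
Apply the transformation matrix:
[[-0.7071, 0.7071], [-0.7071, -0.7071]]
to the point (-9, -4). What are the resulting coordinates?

Matrix multiplication:
[[-0.7071, 0.7071], [-0.7071, -0.7071]] × [-9, -4]ᵀ
= [(-0.7071)(-9) + (0.7071)(-4), (-0.7071)(-9) + (-0.7071)(-4)]ᵀ
= [3.5355, 9.1923]ᵀ
Result: (3.5355, 9.1923)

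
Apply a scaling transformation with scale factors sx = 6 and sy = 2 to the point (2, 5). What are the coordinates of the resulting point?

Scaling matrix:
[[6, 0], [0, 2]]
Result: (2 × 6, 5 × 2) = (12, 10)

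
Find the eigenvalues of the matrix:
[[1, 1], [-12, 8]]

Characteristic equation: det(A - λI) = 0
λ² - (trace)λ + (det) = 0
trace = 1 + 8 = 9, det = (1)(8) - (1)(-12) = 20
λ² - (9)λ + (20) = 0
λ = (9 ± √((9)² - 4·(20))) / 2 = (9 ± √1) / 2
Solving: λ = 4, 5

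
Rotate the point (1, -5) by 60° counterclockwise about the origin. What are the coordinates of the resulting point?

Rotation matrix for 60°: [[cos 60°, -sin 60°], [sin 60°, cos 60°]] ≈ [[0.500000, -0.866025], [0.866025, 0.500000]]
[[0.500000, -0.866025], [0.866025, 0.500000]] × [1, -5]ᵀ ≈ [4.8301, -1.6340]ᵀ
Result: (4.8301, -1.6340)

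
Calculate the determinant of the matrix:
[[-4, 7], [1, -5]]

For a 2×2 matrix [[a, b], [c, d]], det = ad - bc
det = (-4)(-5) - (7)(1) = 20 - 7 = 13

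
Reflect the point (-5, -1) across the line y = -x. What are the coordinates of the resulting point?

Reflection across line y = -x: (-5, -1) → (1, 5)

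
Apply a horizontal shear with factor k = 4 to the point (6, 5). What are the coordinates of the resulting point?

Shear matrix for horizontal shear with factor k = 4:
[[1, 4], [0, 1]]
Result: (6, 5) → (26, 5)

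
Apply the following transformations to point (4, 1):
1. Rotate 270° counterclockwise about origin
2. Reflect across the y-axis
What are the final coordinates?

Step 1: Rotate 270° → (1, -4)
Step 2: Reflect across y-axis → (-1, -4)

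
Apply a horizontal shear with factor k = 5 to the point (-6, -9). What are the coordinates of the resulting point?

Shear matrix for horizontal shear with factor k = 5:
[[1, 5], [0, 1]]
Result: (-6, -9) → (-51, -9)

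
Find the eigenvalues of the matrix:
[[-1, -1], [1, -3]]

Characteristic equation: det(A - λI) = 0
λ² - (trace)λ + (det) = 0
trace = -1 + -3 = -4, det = (-1)(-3) - (-1)(1) = 4
λ² - (-4)λ + (4) = 0
λ = (-4 ± √((-4)² - 4·(4))) / 2 = (-4 ± √0) / 2
Solving: λ = -2, -2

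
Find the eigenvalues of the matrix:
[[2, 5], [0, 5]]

Characteristic equation: det(A - λI) = 0
λ² - (trace)λ + (det) = 0
trace = 2 + 5 = 7, det = (2)(5) - (5)(0) = 10
λ² - (7)λ + (10) = 0
λ = (7 ± √((7)² - 4·(10))) / 2 = (7 ± √9) / 2
Solving: λ = 2, 5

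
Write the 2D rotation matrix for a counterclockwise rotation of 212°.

Rotation matrix formula: [[cos θ, -sin θ], [sin θ, cos θ]]
For θ = 212°:
cos(212°) = -0.8480
sin(212°) = -0.5299
Result: [[-0.8480, 0.5299], [-0.5299, -0.8480]]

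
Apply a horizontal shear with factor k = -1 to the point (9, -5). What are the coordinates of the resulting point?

Shear matrix for horizontal shear with factor k = -1:
[[1, -1], [0, 1]]
Result: (9, -5) → (14, -5)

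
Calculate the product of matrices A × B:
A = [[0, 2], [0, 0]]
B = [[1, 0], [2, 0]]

Matrix multiplication:
C[0][0] = 0×1 + 2×2 = 4
C[0][1] = 0×0 + 2×0 = 0
C[1][0] = 0×1 + 0×2 = 0
C[1][1] = 0×0 + 0×0 = 0
Result: [[4, 0], [0, 0]]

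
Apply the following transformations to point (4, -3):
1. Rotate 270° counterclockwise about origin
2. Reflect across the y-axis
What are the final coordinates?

Step 1: Rotate 270° → (-3, -4)
Step 2: Reflect across y-axis → (3, -4)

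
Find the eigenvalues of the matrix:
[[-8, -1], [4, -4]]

Characteristic equation: det(A - λI) = 0
λ² - (trace)λ + (det) = 0
trace = -8 + -4 = -12, det = (-8)(-4) - (-1)(4) = 36
λ² - (-12)λ + (36) = 0
λ = (-12 ± √((-12)² - 4·(36))) / 2 = (-12 ± √0) / 2
Solving: λ = -6, -6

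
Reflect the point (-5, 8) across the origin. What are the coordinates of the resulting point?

Reflection across origin: (-5, 8) → (5, -8)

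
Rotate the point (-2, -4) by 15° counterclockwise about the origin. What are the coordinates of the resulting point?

Rotation matrix for 15°: [[cos 15°, -sin 15°], [sin 15°, cos 15°]] ≈ [[0.965926, -0.258819], [0.258819, 0.965926]]
[[0.965926, -0.258819], [0.258819, 0.965926]] × [-2, -4]ᵀ ≈ [-0.8966, -4.3813]ᵀ
Result: (-0.8966, -4.3813)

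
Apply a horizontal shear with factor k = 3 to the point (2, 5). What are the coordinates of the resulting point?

Shear matrix for horizontal shear with factor k = 3:
[[1, 3], [0, 1]]
Result: (2, 5) → (17, 5)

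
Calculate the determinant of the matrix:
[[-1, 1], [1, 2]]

For a 2×2 matrix [[a, b], [c, d]], det = ad - bc
det = (-1)(2) - (1)(1) = -2 - 1 = -3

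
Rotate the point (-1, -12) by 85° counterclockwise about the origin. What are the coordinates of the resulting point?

Rotation matrix for 85°: [[cos 85°, -sin 85°], [sin 85°, cos 85°]] ≈ [[0.087156, -0.996195], [0.996195, 0.087156]]
[[0.087156, -0.996195], [0.996195, 0.087156]] × [-1, -12]ᵀ ≈ [11.8672, -2.0421]ᵀ
Result: (11.8672, -2.0421)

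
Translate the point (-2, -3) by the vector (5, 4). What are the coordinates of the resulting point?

Translation by (5, 4) (homogeneous matrix [[1, 0, 5], [0, 1, 4], [0, 0, 1]]):
x' = -2 + 5 = 3
y' = -3 + 4 = 1
Result: (3, 1)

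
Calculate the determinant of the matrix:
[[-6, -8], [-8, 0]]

For a 2×2 matrix [[a, b], [c, d]], det = ad - bc
det = (-6)(0) - (-8)(-8) = 0 - 64 = -64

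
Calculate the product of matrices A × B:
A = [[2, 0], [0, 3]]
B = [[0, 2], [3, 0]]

Matrix multiplication:
C[0][0] = 2×0 + 0×3 = 0
C[0][1] = 2×2 + 0×0 = 4
C[1][0] = 0×0 + 3×3 = 9
C[1][1] = 0×2 + 3×0 = 0
Result: [[0, 4], [9, 0]]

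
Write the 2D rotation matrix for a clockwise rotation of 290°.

Rotation matrix formula: [[cos θ, -sin θ], [sin θ, cos θ]]
A clockwise rotation by 290° is equivalent to a counterclockwise rotation by -290°.
For θ = -290°:
cos(-290°) = 0.3420
sin(-290°) = 0.9397
Result: [[0.3420, -0.9397], [0.9397, 0.3420]]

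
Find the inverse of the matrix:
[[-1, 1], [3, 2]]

For [[a,b],[c,d]], inverse = (1/det)·[[d,-b],[-c,a]]
det = (-1)(2) - (1)(3) = -2 - 3 = -5
Inverse = (1/-5)·[[2, -1], [-3, -1]]
= [[-2/5, 1/5], [3/5, 1/5]]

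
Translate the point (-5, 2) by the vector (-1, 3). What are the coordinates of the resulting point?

Translation by (-1, 3) (homogeneous matrix [[1, 0, -1], [0, 1, 3], [0, 0, 1]]):
x' = -5 + -1 = -6
y' = 2 + 3 = 5
Result: (-6, 5)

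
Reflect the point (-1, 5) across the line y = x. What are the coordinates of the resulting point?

Reflection across line y = x: (-1, 5) → (5, -1)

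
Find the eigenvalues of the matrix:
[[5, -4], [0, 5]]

Characteristic equation: det(A - λI) = 0
λ² - (trace)λ + (det) = 0
trace = 5 + 5 = 10, det = (5)(5) - (-4)(0) = 25
λ² - (10)λ + (25) = 0
λ = (10 ± √((10)² - 4·(25))) / 2 = (10 ± √0) / 2
Solving: λ = 5, 5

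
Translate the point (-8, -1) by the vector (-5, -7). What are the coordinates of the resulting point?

Translation by (-5, -7) (homogeneous matrix [[1, 0, -5], [0, 1, -7], [0, 0, 1]]):
x' = -8 + -5 = -13
y' = -1 + -7 = -8
Result: (-13, -8)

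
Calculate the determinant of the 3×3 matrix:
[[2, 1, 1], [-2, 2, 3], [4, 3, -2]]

Expansion along first row:
det = 2·det([[2,3],[3,-2]]) - 1·det([[-2,3],[4,-2]]) + 1·det([[-2,2],[4,3]])
    = 2·(2·-2 - 3·3) - 1·(-2·-2 - 3·4) + 1·(-2·3 - 2·4)
    = 2·-13 - 1·-8 + 1·-14
    = -26 + 8 + -14 = -32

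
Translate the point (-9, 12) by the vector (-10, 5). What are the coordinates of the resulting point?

Translation by (-10, 5) (homogeneous matrix [[1, 0, -10], [0, 1, 5], [0, 0, 1]]):
x' = -9 + -10 = -19
y' = 12 + 5 = 17
Result: (-19, 17)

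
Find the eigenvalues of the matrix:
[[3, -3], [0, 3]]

Characteristic equation: det(A - λI) = 0
λ² - (trace)λ + (det) = 0
trace = 3 + 3 = 6, det = (3)(3) - (-3)(0) = 9
λ² - (6)λ + (9) = 0
λ = (6 ± √((6)² - 4·(9))) / 2 = (6 ± √0) / 2
Solving: λ = 3, 3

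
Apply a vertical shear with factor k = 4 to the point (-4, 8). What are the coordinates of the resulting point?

Shear matrix for vertical shear with factor k = 4:
[[1, 0], [4, 1]]
Result: (-4, 8) → (-4, -8)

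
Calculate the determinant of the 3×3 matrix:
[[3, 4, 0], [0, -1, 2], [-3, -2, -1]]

Expansion along first row:
det = 3·det([[-1,2],[-2,-1]]) - 4·det([[0,2],[-3,-1]]) + 0·det([[0,-1],[-3,-2]])
    = 3·(-1·-1 - 2·-2) - 4·(0·-1 - 2·-3) + 0·(0·-2 - -1·-3)
    = 3·5 - 4·6 + 0·-3
    = 15 + -24 + 0 = -9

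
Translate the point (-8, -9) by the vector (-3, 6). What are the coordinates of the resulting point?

Translation by (-3, 6) (homogeneous matrix [[1, 0, -3], [0, 1, 6], [0, 0, 1]]):
x' = -8 + -3 = -11
y' = -9 + 6 = -3
Result: (-11, -3)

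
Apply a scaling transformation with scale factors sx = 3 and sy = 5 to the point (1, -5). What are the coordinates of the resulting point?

Scaling matrix:
[[3, 0], [0, 5]]
Result: (1 × 3, -5 × 5) = (3, -25)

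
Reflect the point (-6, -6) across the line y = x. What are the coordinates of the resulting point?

Reflection across line y = x: (-6, -6) → (-6, -6)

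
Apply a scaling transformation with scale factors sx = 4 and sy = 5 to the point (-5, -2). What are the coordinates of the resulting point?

Scaling matrix:
[[4, 0], [0, 5]]
Result: (-5 × 4, -2 × 5) = (-20, -10)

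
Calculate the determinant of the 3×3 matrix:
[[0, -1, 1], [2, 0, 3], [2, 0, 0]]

Expansion along first row:
det = 0·det([[0,3],[0,0]]) - -1·det([[2,3],[2,0]]) + 1·det([[2,0],[2,0]])
    = 0·(0·0 - 3·0) - -1·(2·0 - 3·2) + 1·(2·0 - 0·2)
    = 0·0 - -1·-6 + 1·0
    = 0 + -6 + 0 = -6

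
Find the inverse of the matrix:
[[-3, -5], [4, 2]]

For [[a,b],[c,d]], inverse = (1/det)·[[d,-b],[-c,a]]
det = (-3)(2) - (-5)(4) = -6 - -20 = 14
Inverse = (1/14)·[[2, 5], [-4, -3]]
= [[1/7, 5/14], [-2/7, -3/14]]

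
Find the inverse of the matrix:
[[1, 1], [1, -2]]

For [[a,b],[c,d]], inverse = (1/det)·[[d,-b],[-c,a]]
det = (1)(-2) - (1)(1) = -2 - 1 = -3
Inverse = (1/-3)·[[-2, -1], [-1, 1]]
= [[2/3, 1/3], [1/3, -1/3]]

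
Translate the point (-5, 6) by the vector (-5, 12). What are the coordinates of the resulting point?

Translation by (-5, 12) (homogeneous matrix [[1, 0, -5], [0, 1, 12], [0, 0, 1]]):
x' = -5 + -5 = -10
y' = 6 + 12 = 18
Result: (-10, 18)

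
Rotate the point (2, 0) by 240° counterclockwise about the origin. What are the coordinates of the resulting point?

Rotation matrix for 240°: [[cos 240°, -sin 240°], [sin 240°, cos 240°]] ≈ [[-0.500000, 0.866025], [-0.866025, -0.500000]]
[[-0.500000, 0.866025], [-0.866025, -0.500000]] × [2, 0]ᵀ ≈ [-1, -1.7321]ᵀ
Result: (-1, -1.7321)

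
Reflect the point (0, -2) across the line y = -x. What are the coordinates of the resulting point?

Reflection across line y = -x: (0, -2) → (2, 0)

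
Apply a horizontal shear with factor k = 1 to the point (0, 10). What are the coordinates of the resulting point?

Shear matrix for horizontal shear with factor k = 1:
[[1, 1], [0, 1]]
Result: (0, 10) → (10, 10)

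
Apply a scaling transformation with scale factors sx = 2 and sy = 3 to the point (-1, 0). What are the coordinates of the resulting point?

Scaling matrix:
[[2, 0], [0, 3]]
Result: (-1 × 2, 0 × 3) = (-2, 0)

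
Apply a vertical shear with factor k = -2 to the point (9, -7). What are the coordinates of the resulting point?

Shear matrix for vertical shear with factor k = -2:
[[1, 0], [-2, 1]]
Result: (9, -7) → (9, -25)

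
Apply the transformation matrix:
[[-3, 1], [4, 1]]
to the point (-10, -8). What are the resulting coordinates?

Matrix multiplication:
[[-3, 1], [4, 1]] × [-10, -8]ᵀ
= [(-3)(-10) + (1)(-8), (4)(-10) + (1)(-8)]ᵀ
= [22, -48]ᵀ
Result: (22, -48)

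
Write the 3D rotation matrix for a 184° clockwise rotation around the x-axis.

Rotation matrix for clockwise 184° around x-axis:
A clockwise rotation by 184° is a counterclockwise rotation by -184°.
cos(-184°) = -0.9976, sin(-184°) = 0.0698
Result: [[1, 0, 0], [0, -0.9976, -0.0698], [0, 0.0698, -0.9976]]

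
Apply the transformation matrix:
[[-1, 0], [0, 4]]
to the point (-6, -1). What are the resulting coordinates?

Matrix multiplication:
[[-1, 0], [0, 4]] × [-6, -1]ᵀ
= [(-1)(-6) + (0)(-1), (0)(-6) + (4)(-1)]ᵀ
= [6, -4]ᵀ
Result: (6, -4)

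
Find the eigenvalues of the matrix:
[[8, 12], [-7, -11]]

Characteristic equation: det(A - λI) = 0
λ² - (trace)λ + (det) = 0
trace = 8 + -11 = -3, det = (8)(-11) - (12)(-7) = -4
λ² - (-3)λ + (-4) = 0
λ = (-3 ± √((-3)² - 4·(-4))) / 2 = (-3 ± √25) / 2
Solving: λ = -4, 1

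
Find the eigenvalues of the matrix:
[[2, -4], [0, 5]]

Characteristic equation: det(A - λI) = 0
λ² - (trace)λ + (det) = 0
trace = 2 + 5 = 7, det = (2)(5) - (-4)(0) = 10
λ² - (7)λ + (10) = 0
λ = (7 ± √((7)² - 4·(10))) / 2 = (7 ± √9) / 2
Solving: λ = 2, 5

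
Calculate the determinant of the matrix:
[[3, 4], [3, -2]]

For a 2×2 matrix [[a, b], [c, d]], det = ad - bc
det = (3)(-2) - (4)(3) = -6 - 12 = -18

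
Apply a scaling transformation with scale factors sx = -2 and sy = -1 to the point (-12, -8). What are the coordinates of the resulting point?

Scaling matrix:
[[-2, 0], [0, -1]]
Result: (-12 × -2, -8 × -1) = (24, 8)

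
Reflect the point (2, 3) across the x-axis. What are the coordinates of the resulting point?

Reflection across x-axis: (2, 3) → (2, -3)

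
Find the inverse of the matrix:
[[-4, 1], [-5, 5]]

For [[a,b],[c,d]], inverse = (1/det)·[[d,-b],[-c,a]]
det = (-4)(5) - (1)(-5) = -20 - -5 = -15
Inverse = (1/-15)·[[5, -1], [5, -4]]
= [[-1/3, 1/15], [-1/3, 4/15]]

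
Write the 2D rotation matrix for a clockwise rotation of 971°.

Rotation matrix formula: [[cos θ, -sin θ], [sin θ, cos θ]]
A clockwise rotation by 971° is equivalent to a counterclockwise rotation by -971°.
For θ = -971°:
cos(-971°) = -0.3256
sin(-971°) = 0.9455
Result: [[-0.3256, -0.9455], [0.9455, -0.3256]]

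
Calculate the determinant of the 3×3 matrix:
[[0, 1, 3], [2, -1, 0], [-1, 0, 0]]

Expansion along first row:
det = 0·det([[-1,0],[0,0]]) - 1·det([[2,0],[-1,0]]) + 3·det([[2,-1],[-1,0]])
    = 0·(-1·0 - 0·0) - 1·(2·0 - 0·-1) + 3·(2·0 - -1·-1)
    = 0·0 - 1·0 + 3·-1
    = 0 + 0 + -3 = -3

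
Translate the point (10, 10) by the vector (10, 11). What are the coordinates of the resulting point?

Translation by (10, 11) (homogeneous matrix [[1, 0, 10], [0, 1, 11], [0, 0, 1]]):
x' = 10 + 10 = 20
y' = 10 + 11 = 21
Result: (20, 21)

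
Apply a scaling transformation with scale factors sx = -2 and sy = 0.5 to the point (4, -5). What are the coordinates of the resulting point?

Scaling matrix:
[[-2, 0], [0, 0.50]]
Result: (4 × -2, -5 × 0.5) = (-8, -2.5)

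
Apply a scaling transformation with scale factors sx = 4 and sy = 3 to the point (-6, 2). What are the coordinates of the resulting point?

Scaling matrix:
[[4, 0], [0, 3]]
Result: (-6 × 4, 2 × 3) = (-24, 6)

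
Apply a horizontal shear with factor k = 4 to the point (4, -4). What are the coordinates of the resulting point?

Shear matrix for horizontal shear with factor k = 4:
[[1, 4], [0, 1]]
Result: (4, -4) → (-12, -4)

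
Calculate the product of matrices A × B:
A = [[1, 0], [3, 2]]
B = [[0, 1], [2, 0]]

Matrix multiplication:
C[0][0] = 1×0 + 0×2 = 0
C[0][1] = 1×1 + 0×0 = 1
C[1][0] = 3×0 + 2×2 = 4
C[1][1] = 3×1 + 2×0 = 3
Result: [[0, 1], [4, 3]]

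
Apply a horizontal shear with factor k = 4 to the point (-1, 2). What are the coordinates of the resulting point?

Shear matrix for horizontal shear with factor k = 4:
[[1, 4], [0, 1]]
Result: (-1, 2) → (7, 2)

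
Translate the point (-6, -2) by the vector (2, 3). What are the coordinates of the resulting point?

Translation by (2, 3) (homogeneous matrix [[1, 0, 2], [0, 1, 3], [0, 0, 1]]):
x' = -6 + 2 = -4
y' = -2 + 3 = 1
Result: (-4, 1)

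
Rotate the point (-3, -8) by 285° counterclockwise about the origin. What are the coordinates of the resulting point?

Rotation matrix for 285°: [[cos 285°, -sin 285°], [sin 285°, cos 285°]] ≈ [[0.258819, 0.965926], [-0.965926, 0.258819]]
[[0.258819, 0.965926], [-0.965926, 0.258819]] × [-3, -8]ᵀ ≈ [-8.5039, 0.8272]ᵀ
Result: (-8.5039, 0.8272)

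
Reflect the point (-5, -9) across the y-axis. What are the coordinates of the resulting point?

Reflection across y-axis: (-5, -9) → (5, -9)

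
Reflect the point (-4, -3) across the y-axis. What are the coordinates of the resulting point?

Reflection across y-axis: (-4, -3) → (4, -3)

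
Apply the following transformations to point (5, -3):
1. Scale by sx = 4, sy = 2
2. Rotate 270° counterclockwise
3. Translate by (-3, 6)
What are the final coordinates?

Step 1: Scale → (20, -6)
Step 2: Rotate 270° → (-6, -20)
Step 3: Translate → (-9, -14)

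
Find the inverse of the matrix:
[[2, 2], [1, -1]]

For [[a,b],[c,d]], inverse = (1/det)·[[d,-b],[-c,a]]
det = (2)(-1) - (2)(1) = -2 - 2 = -4
Inverse = (1/-4)·[[-1, -2], [-1, 2]]
= [[1/4, 1/2], [1/4, -1/2]]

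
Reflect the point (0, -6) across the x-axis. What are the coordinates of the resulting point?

Reflection across x-axis: (0, -6) → (0, 6)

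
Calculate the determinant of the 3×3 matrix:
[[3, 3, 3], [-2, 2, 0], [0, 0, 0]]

Expansion along first row:
det = 3·det([[2,0],[0,0]]) - 3·det([[-2,0],[0,0]]) + 3·det([[-2,2],[0,0]])
    = 3·(2·0 - 0·0) - 3·(-2·0 - 0·0) + 3·(-2·0 - 2·0)
    = 3·0 - 3·0 + 3·0
    = 0 + 0 + 0 = 0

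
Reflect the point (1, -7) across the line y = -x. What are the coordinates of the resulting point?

Reflection across line y = -x: (1, -7) → (7, -1)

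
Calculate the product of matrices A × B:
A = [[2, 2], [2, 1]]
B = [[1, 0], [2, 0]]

Matrix multiplication:
C[0][0] = 2×1 + 2×2 = 6
C[0][1] = 2×0 + 2×0 = 0
C[1][0] = 2×1 + 1×2 = 4
C[1][1] = 2×0 + 1×0 = 0
Result: [[6, 0], [4, 0]]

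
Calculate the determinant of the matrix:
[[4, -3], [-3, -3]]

For a 2×2 matrix [[a, b], [c, d]], det = ad - bc
det = (4)(-3) - (-3)(-3) = -12 - 9 = -21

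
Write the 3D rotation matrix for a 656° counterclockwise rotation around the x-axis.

Rotation matrix for counterclockwise 656° around x-axis:
cos(656°) = 0.4384, sin(656°) = -0.8988
Result: [[1, 0, 0], [0, 0.4384, 0.8988], [0, -0.8988, 0.4384]]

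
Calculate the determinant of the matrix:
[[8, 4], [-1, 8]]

For a 2×2 matrix [[a, b], [c, d]], det = ad - bc
det = (8)(8) - (4)(-1) = 64 - -4 = 68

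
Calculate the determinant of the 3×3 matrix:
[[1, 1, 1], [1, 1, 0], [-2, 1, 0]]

Expansion along first row:
det = 1·det([[1,0],[1,0]]) - 1·det([[1,0],[-2,0]]) + 1·det([[1,1],[-2,1]])
    = 1·(1·0 - 0·1) - 1·(1·0 - 0·-2) + 1·(1·1 - 1·-2)
    = 1·0 - 1·0 + 1·3
    = 0 + 0 + 3 = 3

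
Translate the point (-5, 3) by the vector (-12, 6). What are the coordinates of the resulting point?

Translation by (-12, 6) (homogeneous matrix [[1, 0, -12], [0, 1, 6], [0, 0, 1]]):
x' = -5 + -12 = -17
y' = 3 + 6 = 9
Result: (-17, 9)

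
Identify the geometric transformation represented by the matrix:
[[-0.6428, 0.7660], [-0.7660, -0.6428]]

This matrix represents: rotation by 230° counterclockwise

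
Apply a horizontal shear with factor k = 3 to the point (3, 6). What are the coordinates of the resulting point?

Shear matrix for horizontal shear with factor k = 3:
[[1, 3], [0, 1]]
Result: (3, 6) → (21, 6)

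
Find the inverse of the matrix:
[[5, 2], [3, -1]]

For [[a,b],[c,d]], inverse = (1/det)·[[d,-b],[-c,a]]
det = (5)(-1) - (2)(3) = -5 - 6 = -11
Inverse = (1/-11)·[[-1, -2], [-3, 5]]
= [[1/11, 2/11], [3/11, -5/11]]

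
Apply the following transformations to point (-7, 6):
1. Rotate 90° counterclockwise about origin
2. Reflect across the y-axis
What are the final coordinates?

Step 1: Rotate 90° → (-6, -7)
Step 2: Reflect across y-axis → (6, -7)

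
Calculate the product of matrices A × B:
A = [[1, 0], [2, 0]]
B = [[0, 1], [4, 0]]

Matrix multiplication:
C[0][0] = 1×0 + 0×4 = 0
C[0][1] = 1×1 + 0×0 = 1
C[1][0] = 2×0 + 0×4 = 0
C[1][1] = 2×1 + 0×0 = 2
Result: [[0, 1], [0, 2]]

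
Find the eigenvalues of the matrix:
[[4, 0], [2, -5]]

Characteristic equation: det(A - λI) = 0
λ² - (trace)λ + (det) = 0
trace = 4 + -5 = -1, det = (4)(-5) - (0)(2) = -20
λ² - (-1)λ + (-20) = 0
λ = (-1 ± √((-1)² - 4·(-20))) / 2 = (-1 ± √81) / 2
Solving: λ = -5, 4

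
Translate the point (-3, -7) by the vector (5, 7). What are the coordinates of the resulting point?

Translation by (5, 7) (homogeneous matrix [[1, 0, 5], [0, 1, 7], [0, 0, 1]]):
x' = -3 + 5 = 2
y' = -7 + 7 = 0
Result: (2, 0)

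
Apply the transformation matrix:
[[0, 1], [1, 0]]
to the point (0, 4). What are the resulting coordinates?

Matrix multiplication:
[[0, 1], [1, 0]] × [0, 4]ᵀ
= [(0)(0) + (1)(4), (1)(0) + (0)(4)]ᵀ
= [4, 0]ᵀ
Result: (4, 0)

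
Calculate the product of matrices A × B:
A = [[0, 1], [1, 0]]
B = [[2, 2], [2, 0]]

Matrix multiplication:
C[0][0] = 0×2 + 1×2 = 2
C[0][1] = 0×2 + 1×0 = 0
C[1][0] = 1×2 + 0×2 = 2
C[1][1] = 1×2 + 0×0 = 2
Result: [[2, 0], [2, 2]]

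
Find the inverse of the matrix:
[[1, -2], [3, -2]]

For [[a,b],[c,d]], inverse = (1/det)·[[d,-b],[-c,a]]
det = (1)(-2) - (-2)(3) = -2 - -6 = 4
Inverse = (1/4)·[[-2, 2], [-3, 1]]
= [[-1/2, 1/2], [-3/4, 1/4]]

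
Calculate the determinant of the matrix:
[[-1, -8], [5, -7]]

For a 2×2 matrix [[a, b], [c, d]], det = ad - bc
det = (-1)(-7) - (-8)(5) = 7 - -40 = 47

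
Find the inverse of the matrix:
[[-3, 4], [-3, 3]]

For [[a,b],[c,d]], inverse = (1/det)·[[d,-b],[-c,a]]
det = (-3)(3) - (4)(-3) = -9 - -12 = 3
Inverse = (1/3)·[[3, -4], [3, -3]]
= [[1, -4/3], [1, -1]]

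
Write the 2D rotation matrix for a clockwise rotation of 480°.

Rotation matrix formula: [[cos θ, -sin θ], [sin θ, cos θ]]
A clockwise rotation by 480° is equivalent to a counterclockwise rotation by -480°.
For θ = -480°:
cos(-480°) = -1/2
sin(-480°) = -√3/2
Result: [[-1/2, √3/2], [-√3/2, -1/2]]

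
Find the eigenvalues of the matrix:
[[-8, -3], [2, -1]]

Characteristic equation: det(A - λI) = 0
λ² - (trace)λ + (det) = 0
trace = -8 + -1 = -9, det = (-8)(-1) - (-3)(2) = 14
λ² - (-9)λ + (14) = 0
λ = (-9 ± √((-9)² - 4·(14))) / 2 = (-9 ± √25) / 2
Solving: λ = -7, -2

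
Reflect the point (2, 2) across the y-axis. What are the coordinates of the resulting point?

Reflection across y-axis: (2, 2) → (-2, 2)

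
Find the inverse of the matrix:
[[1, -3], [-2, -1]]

For [[a,b],[c,d]], inverse = (1/det)·[[d,-b],[-c,a]]
det = (1)(-1) - (-3)(-2) = -1 - 6 = -7
Inverse = (1/-7)·[[-1, 3], [2, 1]]
= [[1/7, -3/7], [-2/7, -1/7]]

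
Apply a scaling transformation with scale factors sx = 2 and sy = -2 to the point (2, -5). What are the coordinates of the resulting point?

Scaling matrix:
[[2, 0], [0, -2]]
Result: (2 × 2, -5 × -2) = (4, 10)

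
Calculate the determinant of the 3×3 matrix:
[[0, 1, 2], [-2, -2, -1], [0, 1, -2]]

Expansion along first row:
det = 0·det([[-2,-1],[1,-2]]) - 1·det([[-2,-1],[0,-2]]) + 2·det([[-2,-2],[0,1]])
    = 0·(-2·-2 - -1·1) - 1·(-2·-2 - -1·0) + 2·(-2·1 - -2·0)
    = 0·5 - 1·4 + 2·-2
    = 0 + -4 + -4 = -8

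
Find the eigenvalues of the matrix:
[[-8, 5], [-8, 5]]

Characteristic equation: det(A - λI) = 0
λ² - (trace)λ + (det) = 0
trace = -8 + 5 = -3, det = (-8)(5) - (5)(-8) = 0
λ² - (-3)λ + (0) = 0
λ = (-3 ± √((-3)² - 4·(0))) / 2 = (-3 ± √9) / 2
Solving: λ = -3, 0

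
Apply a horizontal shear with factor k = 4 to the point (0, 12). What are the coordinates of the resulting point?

Shear matrix for horizontal shear with factor k = 4:
[[1, 4], [0, 1]]
Result: (0, 12) → (48, 12)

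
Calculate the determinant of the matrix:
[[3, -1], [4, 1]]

For a 2×2 matrix [[a, b], [c, d]], det = ad - bc
det = (3)(1) - (-1)(4) = 3 - -4 = 7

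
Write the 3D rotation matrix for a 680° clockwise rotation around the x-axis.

Rotation matrix for clockwise 680° around x-axis:
A clockwise rotation by 680° is a counterclockwise rotation by -680°.
cos(-680°) = 0.7660, sin(-680°) = 0.6428
Result: [[1, 0, 0], [0, 0.7660, -0.6428], [0, 0.6428, 0.7660]]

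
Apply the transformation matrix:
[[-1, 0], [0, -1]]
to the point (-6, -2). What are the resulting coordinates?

Matrix multiplication:
[[-1, 0], [0, -1]] × [-6, -2]ᵀ
= [(-1)(-6) + (0)(-2), (0)(-6) + (-1)(-2)]ᵀ
= [6, 2]ᵀ
Result: (6, 2)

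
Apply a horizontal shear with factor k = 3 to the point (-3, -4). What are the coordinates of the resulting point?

Shear matrix for horizontal shear with factor k = 3:
[[1, 3], [0, 1]]
Result: (-3, -4) → (-15, -4)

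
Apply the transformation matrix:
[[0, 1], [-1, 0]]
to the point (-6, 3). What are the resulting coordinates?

Matrix multiplication:
[[0, 1], [-1, 0]] × [-6, 3]ᵀ
= [(0)(-6) + (1)(3), (-1)(-6) + (0)(3)]ᵀ
= [3, 6]ᵀ
Result: (3, 6)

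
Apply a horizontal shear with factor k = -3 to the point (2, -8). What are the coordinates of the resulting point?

Shear matrix for horizontal shear with factor k = -3:
[[1, -3], [0, 1]]
Result: (2, -8) → (26, -8)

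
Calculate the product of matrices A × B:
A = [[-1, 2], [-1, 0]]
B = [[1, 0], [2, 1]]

Matrix multiplication:
C[0][0] = -1×1 + 2×2 = 3
C[0][1] = -1×0 + 2×1 = 2
C[1][0] = -1×1 + 0×2 = -1
C[1][1] = -1×0 + 0×1 = 0
Result: [[3, 2], [-1, 0]]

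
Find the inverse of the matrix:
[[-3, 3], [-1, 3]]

For [[a,b],[c,d]], inverse = (1/det)·[[d,-b],[-c,a]]
det = (-3)(3) - (3)(-1) = -9 - -3 = -6
Inverse = (1/-6)·[[3, -3], [1, -3]]
= [[-1/2, 1/2], [-1/6, 1/2]]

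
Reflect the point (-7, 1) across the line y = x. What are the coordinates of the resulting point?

Reflection across line y = x: (-7, 1) → (1, -7)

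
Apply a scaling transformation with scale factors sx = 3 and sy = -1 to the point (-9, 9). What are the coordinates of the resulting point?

Scaling matrix:
[[3, 0], [0, -1]]
Result: (-9 × 3, 9 × -1) = (-27, -9)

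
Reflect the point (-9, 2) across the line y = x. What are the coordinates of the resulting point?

Reflection across line y = x: (-9, 2) → (2, -9)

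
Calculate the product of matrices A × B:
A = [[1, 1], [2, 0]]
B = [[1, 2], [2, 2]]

Matrix multiplication:
C[0][0] = 1×1 + 1×2 = 3
C[0][1] = 1×2 + 1×2 = 4
C[1][0] = 2×1 + 0×2 = 2
C[1][1] = 2×2 + 0×2 = 4
Result: [[3, 4], [2, 4]]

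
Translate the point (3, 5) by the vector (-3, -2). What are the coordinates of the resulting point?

Translation by (-3, -2) (homogeneous matrix [[1, 0, -3], [0, 1, -2], [0, 0, 1]]):
x' = 3 + -3 = 0
y' = 5 + -2 = 3
Result: (0, 3)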